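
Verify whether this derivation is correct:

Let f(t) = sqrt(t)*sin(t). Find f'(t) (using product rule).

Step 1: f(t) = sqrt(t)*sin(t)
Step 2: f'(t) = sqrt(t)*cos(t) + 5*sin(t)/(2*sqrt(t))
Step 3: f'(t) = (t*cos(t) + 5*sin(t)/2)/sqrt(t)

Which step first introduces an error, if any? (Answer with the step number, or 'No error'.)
Step 2

Step 2 is incorrect due to a wrong coefficient.
The step shows: sqrt(t)*cos(t) + 5*sin(t)/(2*sqrt(t))
The correct value should be: sqrt(t)*cos(t) + sin(t)/(2*sqrt(t))

Explanation: The coefficient 1/2 was incorrectly written as 5/2: the term sin(t)/(2*sqrt(t)) was incorrectly written as 5*sin(t)/(2*sqrt(t))
The later steps are derived from this incorrect expression, so the error originates in Step 2.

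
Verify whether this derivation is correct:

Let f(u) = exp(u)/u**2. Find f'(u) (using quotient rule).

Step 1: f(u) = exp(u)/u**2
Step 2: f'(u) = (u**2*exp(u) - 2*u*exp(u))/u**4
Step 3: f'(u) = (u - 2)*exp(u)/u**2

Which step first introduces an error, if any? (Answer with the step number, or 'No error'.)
Step 3

Step 3 is incorrect due to a wrong exponent.
The step shows: (u - 2)*exp(u)/u**2
The correct value should be: (u - 2)*exp(u)/u**3

Explanation: The exponent -3 on u was incorrectly written as -2: the term (u - 2)*exp(u)/u**3 was incorrectly written as (u - 2)*exp(u)/u**2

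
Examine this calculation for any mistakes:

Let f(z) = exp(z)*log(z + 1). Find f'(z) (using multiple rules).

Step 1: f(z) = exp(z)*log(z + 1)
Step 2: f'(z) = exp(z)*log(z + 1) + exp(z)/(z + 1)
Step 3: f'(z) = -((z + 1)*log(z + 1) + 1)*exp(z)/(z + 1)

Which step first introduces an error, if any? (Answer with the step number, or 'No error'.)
Step 3

Step 3 is incorrect due to a sign flip.
The step shows: -((z + 1)*log(z + 1) + 1)*exp(z)/(z + 1)
The correct value should be: ((z + 1)*log(z + 1) + 1)*exp(z)/(z + 1)

Explanation: The sign of the whole expression was flipped: the term ((z + 1)*log(z + 1) + 1)*exp(z)/(z + 1) was incorrectly written as -((z + 1)*log(z + 1) + 1)*exp(z)/(z + 1)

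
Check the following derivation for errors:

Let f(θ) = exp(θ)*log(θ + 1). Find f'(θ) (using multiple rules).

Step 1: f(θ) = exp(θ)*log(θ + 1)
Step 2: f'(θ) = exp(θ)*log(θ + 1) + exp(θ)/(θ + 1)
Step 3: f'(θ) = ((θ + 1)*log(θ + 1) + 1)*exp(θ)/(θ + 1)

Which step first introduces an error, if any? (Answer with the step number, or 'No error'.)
No error

All steps in this derivation are correct.
The final answer f'(θ) = ((θ + 1)*log(θ + 1) + 1)*exp(θ)/(θ + 1) is valid.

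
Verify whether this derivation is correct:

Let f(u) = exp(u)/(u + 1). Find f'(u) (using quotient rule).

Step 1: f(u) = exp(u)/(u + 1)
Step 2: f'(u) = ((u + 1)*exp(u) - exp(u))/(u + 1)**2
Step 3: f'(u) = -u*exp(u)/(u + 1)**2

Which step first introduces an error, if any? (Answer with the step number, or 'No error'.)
Step 3

Step 3 is incorrect due to a sign flip.
The step shows: -u*exp(u)/(u + 1)**2
The correct value should be: u*exp(u)/(u + 1)**2

Explanation: The sign of the whole expression was flipped: the term u*exp(u)/(u + 1)**2 was incorrectly written as -u*exp(u)/(u + 1)**2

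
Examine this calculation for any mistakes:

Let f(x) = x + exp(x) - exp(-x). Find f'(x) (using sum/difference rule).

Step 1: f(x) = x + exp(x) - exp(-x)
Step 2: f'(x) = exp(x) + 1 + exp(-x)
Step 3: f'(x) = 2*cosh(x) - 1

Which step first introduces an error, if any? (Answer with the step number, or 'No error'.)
Step 3

Step 3 is incorrect due to a sign flip.
The step shows: 2*cosh(x) - 1
The correct value should be: 2*cosh(x) + 1

Explanation: The sign of one term was flipped: the term 1 was incorrectly written as -1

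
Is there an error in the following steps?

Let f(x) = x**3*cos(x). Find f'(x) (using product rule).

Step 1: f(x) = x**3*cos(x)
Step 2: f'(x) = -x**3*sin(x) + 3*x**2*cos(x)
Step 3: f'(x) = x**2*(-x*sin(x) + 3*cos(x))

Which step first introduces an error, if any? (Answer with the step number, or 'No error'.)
No error

All steps in this derivation are correct.
The final answer f'(x) = x**2*(-x*sin(x) + 3*cos(x)) is valid.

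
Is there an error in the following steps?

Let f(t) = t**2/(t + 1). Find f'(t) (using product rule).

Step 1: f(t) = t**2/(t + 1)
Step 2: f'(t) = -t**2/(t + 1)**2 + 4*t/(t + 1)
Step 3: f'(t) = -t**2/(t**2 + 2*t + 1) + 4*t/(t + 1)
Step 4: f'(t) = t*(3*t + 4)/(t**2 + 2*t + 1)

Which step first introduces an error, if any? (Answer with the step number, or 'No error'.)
Step 2

Step 2 is incorrect due to a wrong coefficient.
The step shows: -t**2/(t + 1)**2 + 4*t/(t + 1)
The correct value should be: -t**2/(t + 1)**2 + 2*t/(t + 1)

Explanation: The coefficient 2 was incorrectly written as 4: the term 2*t/(t + 1) was incorrectly written as 4*t/(t + 1)
The later steps are derived from this incorrect expression, so the error originates in Step 2.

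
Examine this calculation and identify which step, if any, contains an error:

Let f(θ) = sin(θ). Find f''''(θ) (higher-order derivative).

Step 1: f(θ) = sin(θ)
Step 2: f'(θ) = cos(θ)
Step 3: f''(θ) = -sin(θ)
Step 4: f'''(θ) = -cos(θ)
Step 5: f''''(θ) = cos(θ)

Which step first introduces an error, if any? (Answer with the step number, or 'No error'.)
Step 5

Step 5 is incorrect due to a wrong trig function.
The step shows: cos(θ)
The correct value should be: sin(θ)

Explanation: sin(θ) was incorrectly written as cos(θ): the term sin(θ) was incorrectly written as cos(θ)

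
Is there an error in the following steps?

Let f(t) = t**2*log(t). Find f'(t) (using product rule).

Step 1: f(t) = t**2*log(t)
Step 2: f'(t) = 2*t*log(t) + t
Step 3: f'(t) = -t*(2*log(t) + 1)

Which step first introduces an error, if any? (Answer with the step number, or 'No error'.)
Step 3

Step 3 is incorrect due to a sign flip.
The step shows: -t*(2*log(t) + 1)
The correct value should be: t*(2*log(t) + 1)

Explanation: The sign of the whole expression was flipped: the term t*(2*log(t) + 1) was incorrectly written as -t*(2*log(t) + 1)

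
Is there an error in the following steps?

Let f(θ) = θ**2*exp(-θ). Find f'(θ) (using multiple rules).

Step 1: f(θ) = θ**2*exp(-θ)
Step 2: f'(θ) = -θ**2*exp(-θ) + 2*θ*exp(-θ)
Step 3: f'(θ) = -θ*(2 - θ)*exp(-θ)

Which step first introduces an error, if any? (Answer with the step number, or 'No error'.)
Step 3

Step 3 is incorrect due to a sign flip.
The step shows: -θ*(2 - θ)*exp(-θ)
The correct value should be: θ*(2 - θ)*exp(-θ)

Explanation: The sign of the whole expression was flipped: the term θ*(2 - θ)*exp(-θ) was incorrectly written as -θ*(2 - θ)*exp(-θ)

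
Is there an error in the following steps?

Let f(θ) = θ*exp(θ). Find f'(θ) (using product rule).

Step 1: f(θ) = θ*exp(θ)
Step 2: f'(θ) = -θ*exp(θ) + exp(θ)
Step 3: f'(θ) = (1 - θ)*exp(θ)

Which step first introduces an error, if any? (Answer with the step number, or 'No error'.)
Step 2

Step 2 is incorrect due to a sign flip.
The step shows: -θ*exp(θ) + exp(θ)
The correct value should be: θ*exp(θ) + exp(θ)

Explanation: The sign of one term was flipped: the term θ*exp(θ) was incorrectly written as -θ*exp(θ)
The later steps are derived from this incorrect expression, so the error originates in Step 2.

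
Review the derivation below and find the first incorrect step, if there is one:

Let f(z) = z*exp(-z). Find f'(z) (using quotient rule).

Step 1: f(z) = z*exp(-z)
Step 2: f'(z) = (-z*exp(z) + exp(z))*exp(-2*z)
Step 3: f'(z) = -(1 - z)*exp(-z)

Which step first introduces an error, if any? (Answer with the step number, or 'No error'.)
Step 3

Step 3 is incorrect due to a sign flip.
The step shows: -(1 - z)*exp(-z)
The correct value should be: (1 - z)*exp(-z)

Explanation: The sign of the whole expression was flipped: the term (1 - z)*exp(-z) was incorrectly written as -(1 - z)*exp(-z)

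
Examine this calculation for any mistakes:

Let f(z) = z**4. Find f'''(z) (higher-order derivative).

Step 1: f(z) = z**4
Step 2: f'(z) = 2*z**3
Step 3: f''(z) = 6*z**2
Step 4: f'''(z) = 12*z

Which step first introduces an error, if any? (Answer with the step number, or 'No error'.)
Step 2

Step 2 is incorrect due to a wrong coefficient.
The step shows: 2*z**3
The correct value should be: 4*z**3

Explanation: The coefficient 4 was incorrectly written as 2: the term 4*z**3 was incorrectly written as 2*z**3
The later steps are derived from this incorrect expression, so the error originates in Step 2.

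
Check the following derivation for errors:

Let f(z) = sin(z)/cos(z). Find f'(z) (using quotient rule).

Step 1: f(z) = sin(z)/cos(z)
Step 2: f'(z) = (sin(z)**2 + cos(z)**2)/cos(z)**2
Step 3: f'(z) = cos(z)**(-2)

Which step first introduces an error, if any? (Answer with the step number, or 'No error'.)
No error

All steps in this derivation are correct.
The final answer f'(z) = cos(z)**(-2) is valid.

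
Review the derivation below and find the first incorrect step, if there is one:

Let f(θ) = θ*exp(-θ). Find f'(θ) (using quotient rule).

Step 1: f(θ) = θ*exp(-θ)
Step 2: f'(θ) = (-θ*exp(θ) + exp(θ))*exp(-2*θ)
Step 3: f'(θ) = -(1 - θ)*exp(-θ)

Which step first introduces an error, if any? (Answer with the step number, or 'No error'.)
Step 3

Step 3 is incorrect due to a sign flip.
The step shows: -(1 - θ)*exp(-θ)
The correct value should be: (1 - θ)*exp(-θ)

Explanation: The sign of the whole expression was flipped: the term (1 - θ)*exp(-θ) was incorrectly written as -(1 - θ)*exp(-θ)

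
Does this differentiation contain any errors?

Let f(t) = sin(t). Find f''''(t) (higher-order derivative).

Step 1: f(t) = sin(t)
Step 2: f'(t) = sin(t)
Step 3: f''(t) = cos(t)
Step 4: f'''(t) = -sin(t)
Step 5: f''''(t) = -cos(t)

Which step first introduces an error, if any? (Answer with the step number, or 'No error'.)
Step 2

Step 2 is incorrect due to a wrong trig function.
The step shows: sin(t)
The correct value should be: cos(t)

Explanation: cos(t) was incorrectly written as sin(t): the term cos(t) was incorrectly written as sin(t)
The later steps are derived from this incorrect expression, so the error originates in Step 2.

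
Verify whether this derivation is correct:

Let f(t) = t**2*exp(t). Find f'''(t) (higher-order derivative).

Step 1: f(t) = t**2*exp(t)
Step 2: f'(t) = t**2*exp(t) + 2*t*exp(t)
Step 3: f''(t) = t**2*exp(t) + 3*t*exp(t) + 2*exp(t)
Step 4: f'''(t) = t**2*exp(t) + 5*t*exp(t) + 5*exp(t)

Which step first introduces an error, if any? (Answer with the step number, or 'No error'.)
Step 3

Step 3 is incorrect due to a wrong coefficient.
The step shows: t**2*exp(t) + 3*t*exp(t) + 2*exp(t)
The correct value should be: t**2*exp(t) + 4*t*exp(t) + 2*exp(t)

Explanation: The coefficient 4 was incorrectly written as 3: the term 4*t*exp(t) was incorrectly written as 3*t*exp(t)
The later steps are derived from this incorrect expression, so the error originates in Step 3.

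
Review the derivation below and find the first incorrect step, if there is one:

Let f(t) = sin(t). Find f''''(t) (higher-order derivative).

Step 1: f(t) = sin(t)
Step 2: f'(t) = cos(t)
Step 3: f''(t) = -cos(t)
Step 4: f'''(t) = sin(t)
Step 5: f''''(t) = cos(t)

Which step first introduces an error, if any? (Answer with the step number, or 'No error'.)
Step 3

Step 3 is incorrect due to a wrong trig function.
The step shows: -cos(t)
The correct value should be: -sin(t)

Explanation: sin(t) was incorrectly written as cos(t): the term -sin(t) was incorrectly written as -cos(t)
The later steps are derived from this incorrect expression, so the error originates in Step 3.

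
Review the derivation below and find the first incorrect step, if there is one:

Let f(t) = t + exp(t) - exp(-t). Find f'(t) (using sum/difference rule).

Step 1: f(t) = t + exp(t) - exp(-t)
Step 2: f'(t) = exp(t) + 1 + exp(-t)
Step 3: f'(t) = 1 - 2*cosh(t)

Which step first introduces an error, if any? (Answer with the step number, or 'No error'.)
Step 3

Step 3 is incorrect due to a sign flip.
The step shows: 1 - 2*cosh(t)
The correct value should be: 2*cosh(t) + 1

Explanation: The sign of one term was flipped: the term 2*cosh(t) was incorrectly written as -2*cosh(t)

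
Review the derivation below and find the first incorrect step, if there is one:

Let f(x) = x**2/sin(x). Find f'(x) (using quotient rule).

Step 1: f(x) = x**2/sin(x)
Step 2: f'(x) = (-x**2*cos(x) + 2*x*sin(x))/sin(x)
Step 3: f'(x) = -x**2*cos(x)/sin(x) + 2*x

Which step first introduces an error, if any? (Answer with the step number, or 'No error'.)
Step 2

Step 2 is incorrect due to a wrong exponent.
The step shows: (-x**2*cos(x) + 2*x*sin(x))/sin(x)
The correct value should be: (-x**2*cos(x) + 2*x*sin(x))/sin(x)**2

Explanation: The exponent -2 on sin(x) was incorrectly written as -1: the term (-x**2*cos(x) + 2*x*sin(x))/sin(x)**2 was incorrectly written as (-x**2*cos(x) + 2*x*sin(x))/sin(x)
The later steps are derived from this incorrect expression, so the error originates in Step 2.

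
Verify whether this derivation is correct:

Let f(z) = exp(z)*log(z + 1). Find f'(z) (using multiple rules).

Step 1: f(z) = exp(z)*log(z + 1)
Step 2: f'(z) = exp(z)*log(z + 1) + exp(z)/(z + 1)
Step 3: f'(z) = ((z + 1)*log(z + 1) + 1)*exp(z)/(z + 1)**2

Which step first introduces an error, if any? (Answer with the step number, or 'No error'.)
Step 3

Step 3 is incorrect due to a wrong exponent.
The step shows: ((z + 1)*log(z + 1) + 1)*exp(z)/(z + 1)**2
The correct value should be: ((z + 1)*log(z + 1) + 1)*exp(z)/(z + 1)

Explanation: The exponent -1 on z + 1 was incorrectly written as -2: the term ((z + 1)*log(z + 1) + 1)*exp(z)/(z + 1) was incorrectly written as ((z + 1)*log(z + 1) + 1)*exp(z)/(z + 1)**2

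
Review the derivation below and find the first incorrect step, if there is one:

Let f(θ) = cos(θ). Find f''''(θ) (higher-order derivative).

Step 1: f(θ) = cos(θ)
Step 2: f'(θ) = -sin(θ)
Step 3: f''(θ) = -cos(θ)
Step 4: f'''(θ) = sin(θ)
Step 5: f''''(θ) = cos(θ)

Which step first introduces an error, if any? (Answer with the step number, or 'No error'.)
No error

All steps in this derivation are correct.
The final answer f''''(θ) = cos(θ) is valid.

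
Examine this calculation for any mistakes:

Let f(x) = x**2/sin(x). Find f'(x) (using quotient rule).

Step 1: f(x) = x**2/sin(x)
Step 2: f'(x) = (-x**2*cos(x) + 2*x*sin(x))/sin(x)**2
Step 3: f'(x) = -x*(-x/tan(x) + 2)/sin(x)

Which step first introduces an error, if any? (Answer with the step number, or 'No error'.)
Step 3

Step 3 is incorrect due to a sign flip.
The step shows: -x*(-x/tan(x) + 2)/sin(x)
The correct value should be: x*(-x/tan(x) + 2)/sin(x)

Explanation: The sign of the whole expression was flipped: the term x*(-x/tan(x) + 2)/sin(x) was incorrectly written as -x*(-x/tan(x) + 2)/sin(x)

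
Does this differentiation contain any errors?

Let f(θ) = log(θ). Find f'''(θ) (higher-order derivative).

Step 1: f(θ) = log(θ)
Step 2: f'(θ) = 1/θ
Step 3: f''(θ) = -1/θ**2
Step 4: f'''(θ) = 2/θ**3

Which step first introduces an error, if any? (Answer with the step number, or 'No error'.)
No error

All steps in this derivation are correct.
The final answer f'''(θ) = 2/θ**3 is valid.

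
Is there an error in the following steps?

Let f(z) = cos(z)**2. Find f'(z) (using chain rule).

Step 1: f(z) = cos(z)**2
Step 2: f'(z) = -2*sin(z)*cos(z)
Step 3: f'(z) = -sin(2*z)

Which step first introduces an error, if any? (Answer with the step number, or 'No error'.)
No error

All steps in this derivation are correct.
The final answer f'(z) = -sin(2*z) is valid.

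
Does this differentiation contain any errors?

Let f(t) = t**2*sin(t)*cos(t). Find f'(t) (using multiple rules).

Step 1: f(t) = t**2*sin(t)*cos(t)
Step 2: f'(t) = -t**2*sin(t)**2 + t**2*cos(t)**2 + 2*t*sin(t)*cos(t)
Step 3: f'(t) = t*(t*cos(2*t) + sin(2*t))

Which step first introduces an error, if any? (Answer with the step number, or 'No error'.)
No error

All steps in this derivation are correct.
The final answer f'(t) = t*(t*cos(2*t) + sin(2*t)) is valid.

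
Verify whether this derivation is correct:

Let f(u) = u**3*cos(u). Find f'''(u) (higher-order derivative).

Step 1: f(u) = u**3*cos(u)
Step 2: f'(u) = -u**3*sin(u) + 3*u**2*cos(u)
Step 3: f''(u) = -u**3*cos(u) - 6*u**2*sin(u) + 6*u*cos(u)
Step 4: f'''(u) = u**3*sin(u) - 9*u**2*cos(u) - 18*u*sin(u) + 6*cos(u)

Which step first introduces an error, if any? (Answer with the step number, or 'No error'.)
No error

All steps in this derivation are correct.
The final answer f'''(u) = u**3*sin(u) - 9*u**2*cos(u) - 18*u*sin(u) + 6*cos(u) is valid.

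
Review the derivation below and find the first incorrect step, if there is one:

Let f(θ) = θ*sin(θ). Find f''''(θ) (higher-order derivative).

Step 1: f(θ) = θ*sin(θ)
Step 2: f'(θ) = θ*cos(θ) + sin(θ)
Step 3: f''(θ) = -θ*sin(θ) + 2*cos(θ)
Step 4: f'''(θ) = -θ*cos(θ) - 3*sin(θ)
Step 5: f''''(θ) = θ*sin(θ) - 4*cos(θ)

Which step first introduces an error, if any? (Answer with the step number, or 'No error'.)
No error

All steps in this derivation are correct.
The final answer f''''(θ) = θ*sin(θ) - 4*cos(θ) is valid.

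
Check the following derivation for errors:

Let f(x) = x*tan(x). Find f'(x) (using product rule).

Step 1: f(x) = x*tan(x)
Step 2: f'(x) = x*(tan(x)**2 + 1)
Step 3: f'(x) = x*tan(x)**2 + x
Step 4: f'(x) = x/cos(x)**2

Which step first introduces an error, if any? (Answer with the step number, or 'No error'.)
Step 2

Step 2 is incorrect due to a dropped term.
The step shows: x*(tan(x)**2 + 1)
The correct value should be: x*(tan(x)**2 + 1) + tan(x)

Explanation: A term was dropped: the term tan(x) was incorrectly omitted
The later steps are derived from this incorrect expression, so the error originates in Step 2.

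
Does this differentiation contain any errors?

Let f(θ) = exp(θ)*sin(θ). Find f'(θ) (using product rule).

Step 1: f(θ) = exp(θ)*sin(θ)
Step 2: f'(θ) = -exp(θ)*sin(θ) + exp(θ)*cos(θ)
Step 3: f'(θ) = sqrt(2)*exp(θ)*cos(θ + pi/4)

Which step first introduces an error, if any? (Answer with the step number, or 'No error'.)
Step 2

Step 2 is incorrect due to a sign flip.
The step shows: -exp(θ)*sin(θ) + exp(θ)*cos(θ)
The correct value should be: exp(θ)*sin(θ) + exp(θ)*cos(θ)

Explanation: The sign of one term was flipped: the term exp(θ)*sin(θ) was incorrectly written as -exp(θ)*sin(θ)
The later steps are derived from this incorrect expression, so the error originates in Step 2.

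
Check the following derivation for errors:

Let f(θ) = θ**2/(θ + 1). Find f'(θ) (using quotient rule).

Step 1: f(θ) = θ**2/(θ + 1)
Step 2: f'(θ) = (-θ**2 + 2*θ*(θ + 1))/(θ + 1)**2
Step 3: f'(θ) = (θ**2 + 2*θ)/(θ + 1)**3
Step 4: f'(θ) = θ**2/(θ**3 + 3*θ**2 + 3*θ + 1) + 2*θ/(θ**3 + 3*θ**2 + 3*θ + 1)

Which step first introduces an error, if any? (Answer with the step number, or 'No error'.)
Step 3

Step 3 is incorrect due to a wrong exponent.
The step shows: (θ**2 + 2*θ)/(θ + 1)**3
The correct value should be: (θ**2 + 2*θ)/(θ + 1)**2

Explanation: The exponent -2 on θ + 1 was incorrectly written as -3: the term (θ**2 + 2*θ)/(θ + 1)**2 was incorrectly written as (θ**2 + 2*θ)/(θ + 1)**3
The later steps are derived from this incorrect expression, so the error originates in Step 3.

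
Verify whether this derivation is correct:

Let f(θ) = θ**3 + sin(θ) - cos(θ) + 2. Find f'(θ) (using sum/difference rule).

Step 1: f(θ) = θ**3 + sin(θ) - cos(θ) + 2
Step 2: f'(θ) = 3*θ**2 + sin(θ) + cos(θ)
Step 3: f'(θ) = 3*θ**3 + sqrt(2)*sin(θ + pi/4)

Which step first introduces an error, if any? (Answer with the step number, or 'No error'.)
Step 3

Step 3 is incorrect due to a wrong exponent.
The step shows: 3*θ**3 + sqrt(2)*sin(θ + pi/4)
The correct value should be: 3*θ**2 + sqrt(2)*sin(θ + pi/4)

Explanation: The exponent 2 on θ was incorrectly written as 3: the term 3*θ**2 was incorrectly written as 3*θ**3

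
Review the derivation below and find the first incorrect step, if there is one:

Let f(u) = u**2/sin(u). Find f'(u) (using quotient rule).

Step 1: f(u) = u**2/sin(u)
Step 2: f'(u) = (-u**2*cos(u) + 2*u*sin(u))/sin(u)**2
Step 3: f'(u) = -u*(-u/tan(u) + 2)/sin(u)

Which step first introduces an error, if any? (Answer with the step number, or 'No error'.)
Step 3

Step 3 is incorrect due to a sign flip.
The step shows: -u*(-u/tan(u) + 2)/sin(u)
The correct value should be: u*(-u/tan(u) + 2)/sin(u)

Explanation: The sign of the whole expression was flipped: the term u*(-u/tan(u) + 2)/sin(u) was incorrectly written as -u*(-u/tan(u) + 2)/sin(u)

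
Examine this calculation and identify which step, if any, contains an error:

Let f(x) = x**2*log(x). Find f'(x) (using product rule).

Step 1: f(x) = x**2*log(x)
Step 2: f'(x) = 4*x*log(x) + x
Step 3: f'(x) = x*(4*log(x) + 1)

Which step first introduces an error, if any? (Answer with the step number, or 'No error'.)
Step 2

Step 2 is incorrect due to a wrong coefficient.
The step shows: 4*x*log(x) + x
The correct value should be: 2*x*log(x) + x

Explanation: The coefficient 2 was incorrectly written as 4: the term 2*x*log(x) was incorrectly written as 4*x*log(x)
The later steps are derived from this incorrect expression, so the error originates in Step 2.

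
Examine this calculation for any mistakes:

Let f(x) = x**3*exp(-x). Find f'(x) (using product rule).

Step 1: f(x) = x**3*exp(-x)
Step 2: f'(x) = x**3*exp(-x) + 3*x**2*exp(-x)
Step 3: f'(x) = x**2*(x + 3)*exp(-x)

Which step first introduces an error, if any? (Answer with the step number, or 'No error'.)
Step 2

Step 2 is incorrect due to a sign flip.
The step shows: x**3*exp(-x) + 3*x**2*exp(-x)
The correct value should be: -x**3*exp(-x) + 3*x**2*exp(-x)

Explanation: The sign of one term was flipped: the term -x**3*exp(-x) was incorrectly written as x**3*exp(-x)
The later steps are derived from this incorrect expression, so the error originates in Step 2.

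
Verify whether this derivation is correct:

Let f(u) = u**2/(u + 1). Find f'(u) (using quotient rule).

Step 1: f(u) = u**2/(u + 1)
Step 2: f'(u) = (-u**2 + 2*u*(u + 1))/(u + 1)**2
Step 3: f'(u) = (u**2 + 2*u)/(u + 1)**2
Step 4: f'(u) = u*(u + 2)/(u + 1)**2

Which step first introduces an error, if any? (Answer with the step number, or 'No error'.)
No error

All steps in this derivation are correct.
The final answer f'(u) = u*(u + 2)/(u + 1)**2 is valid.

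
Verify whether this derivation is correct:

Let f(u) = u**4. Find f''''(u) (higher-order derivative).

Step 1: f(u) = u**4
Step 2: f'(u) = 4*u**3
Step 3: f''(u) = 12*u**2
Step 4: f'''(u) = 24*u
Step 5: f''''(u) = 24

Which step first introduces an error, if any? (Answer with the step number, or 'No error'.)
No error

All steps in this derivation are correct.
The final answer f''''(u) = 24 is valid.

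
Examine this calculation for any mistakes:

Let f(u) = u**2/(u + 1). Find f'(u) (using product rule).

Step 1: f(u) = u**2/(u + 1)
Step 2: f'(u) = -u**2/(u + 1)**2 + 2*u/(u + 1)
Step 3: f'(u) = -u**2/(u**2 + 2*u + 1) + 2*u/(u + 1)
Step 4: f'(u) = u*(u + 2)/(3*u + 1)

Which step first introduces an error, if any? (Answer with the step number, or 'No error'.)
Step 4

Step 4 is incorrect due to a wrong exponent.
The step shows: u*(u + 2)/(3*u + 1)
The correct value should be: u*(u + 2)/(u**2 + 2*u + 1)

Explanation: The exponent 2 on u was incorrectly written as 1: the term u*(u + 2)/(u**2 + 2*u + 1) was incorrectly written as u*(u + 2)/(3*u + 1)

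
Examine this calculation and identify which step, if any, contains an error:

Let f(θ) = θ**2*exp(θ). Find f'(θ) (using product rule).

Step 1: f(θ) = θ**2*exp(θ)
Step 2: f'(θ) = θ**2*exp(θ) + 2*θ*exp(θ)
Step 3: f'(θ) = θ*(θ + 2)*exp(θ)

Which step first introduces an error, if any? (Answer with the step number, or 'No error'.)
No error

All steps in this derivation are correct.
The final answer f'(θ) = θ*(θ + 2)*exp(θ) is valid.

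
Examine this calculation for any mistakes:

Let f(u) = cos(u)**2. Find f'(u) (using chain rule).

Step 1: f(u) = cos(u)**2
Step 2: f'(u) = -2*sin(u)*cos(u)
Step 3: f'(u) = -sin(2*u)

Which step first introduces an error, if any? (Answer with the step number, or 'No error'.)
No error

All steps in this derivation are correct.
The final answer f'(u) = -sin(2*u) is valid.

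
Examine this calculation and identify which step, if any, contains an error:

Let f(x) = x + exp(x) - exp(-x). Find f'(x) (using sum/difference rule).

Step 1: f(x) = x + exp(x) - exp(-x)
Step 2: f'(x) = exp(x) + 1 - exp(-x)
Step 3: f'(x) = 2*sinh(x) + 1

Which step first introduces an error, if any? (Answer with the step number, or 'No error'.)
Step 2

Step 2 is incorrect due to a sign flip.
The step shows: exp(x) + 1 - exp(-x)
The correct value should be: exp(x) + 1 + exp(-x)

Explanation: The sign of one term was flipped: the term exp(-x) was incorrectly written as -exp(-x)
The later steps are derived from this incorrect expression, so the error originates in Step 2.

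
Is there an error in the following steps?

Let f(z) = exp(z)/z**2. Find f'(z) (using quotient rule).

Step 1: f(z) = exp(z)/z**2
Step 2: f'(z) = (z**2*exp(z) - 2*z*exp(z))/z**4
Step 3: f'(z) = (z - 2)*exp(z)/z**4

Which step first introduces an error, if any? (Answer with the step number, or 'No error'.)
Step 3

Step 3 is incorrect due to a wrong exponent.
The step shows: (z - 2)*exp(z)/z**4
The correct value should be: (z - 2)*exp(z)/z**3

Explanation: The exponent -3 on z was incorrectly written as -4: the term (z - 2)*exp(z)/z**3 was incorrectly written as (z - 2)*exp(z)/z**4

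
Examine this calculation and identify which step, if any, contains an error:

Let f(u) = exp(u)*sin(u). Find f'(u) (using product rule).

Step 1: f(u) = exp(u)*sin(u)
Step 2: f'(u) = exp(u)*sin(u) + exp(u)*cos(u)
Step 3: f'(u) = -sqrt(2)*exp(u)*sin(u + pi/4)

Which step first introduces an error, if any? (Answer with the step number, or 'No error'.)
Step 3

Step 3 is incorrect due to a sign flip.
The step shows: -sqrt(2)*exp(u)*sin(u + pi/4)
The correct value should be: sqrt(2)*exp(u)*sin(u + pi/4)

Explanation: The sign of the whole expression was flipped: the term sqrt(2)*exp(u)*sin(u + pi/4) was incorrectly written as -sqrt(2)*exp(u)*sin(u + pi/4)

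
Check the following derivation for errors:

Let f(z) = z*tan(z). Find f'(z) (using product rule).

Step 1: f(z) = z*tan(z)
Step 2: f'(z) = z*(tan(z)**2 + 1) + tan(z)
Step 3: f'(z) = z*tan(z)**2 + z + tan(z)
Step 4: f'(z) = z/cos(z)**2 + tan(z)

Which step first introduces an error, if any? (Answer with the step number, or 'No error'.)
No error

All steps in this derivation are correct.
The final answer f'(z) = z/cos(z)**2 + tan(z) is valid.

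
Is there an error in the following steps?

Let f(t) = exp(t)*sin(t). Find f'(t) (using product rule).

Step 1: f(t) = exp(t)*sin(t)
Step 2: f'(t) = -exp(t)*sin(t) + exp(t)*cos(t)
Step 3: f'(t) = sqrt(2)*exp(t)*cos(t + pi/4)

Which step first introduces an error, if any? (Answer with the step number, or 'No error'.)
Step 2

Step 2 is incorrect due to a sign flip.
The step shows: -exp(t)*sin(t) + exp(t)*cos(t)
The correct value should be: exp(t)*sin(t) + exp(t)*cos(t)

Explanation: The sign of one term was flipped: the term exp(t)*sin(t) was incorrectly written as -exp(t)*sin(t)
The later steps are derived from this incorrect expression, so the error originates in Step 2.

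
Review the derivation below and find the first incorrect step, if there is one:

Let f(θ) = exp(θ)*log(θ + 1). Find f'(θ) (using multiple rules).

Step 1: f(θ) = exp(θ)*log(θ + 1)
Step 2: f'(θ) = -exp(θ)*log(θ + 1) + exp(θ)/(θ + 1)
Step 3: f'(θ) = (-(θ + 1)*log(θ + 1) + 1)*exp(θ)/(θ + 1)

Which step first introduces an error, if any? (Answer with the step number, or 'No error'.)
Step 2

Step 2 is incorrect due to a sign flip.
The step shows: -exp(θ)*log(θ + 1) + exp(θ)/(θ + 1)
The correct value should be: exp(θ)*log(θ + 1) + exp(θ)/(θ + 1)

Explanation: The sign of one term was flipped: the term exp(θ)*log(θ + 1) was incorrectly written as -exp(θ)*log(θ + 1)
The later steps are derived from this incorrect expression, so the error originates in Step 2.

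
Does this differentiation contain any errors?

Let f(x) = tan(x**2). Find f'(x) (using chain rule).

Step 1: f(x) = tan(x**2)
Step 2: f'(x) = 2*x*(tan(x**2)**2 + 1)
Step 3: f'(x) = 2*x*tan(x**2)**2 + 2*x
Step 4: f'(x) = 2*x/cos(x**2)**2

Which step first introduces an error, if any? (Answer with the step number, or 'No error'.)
No error

All steps in this derivation are correct.
The final answer f'(x) = 2*x/cos(x**2)**2 is valid.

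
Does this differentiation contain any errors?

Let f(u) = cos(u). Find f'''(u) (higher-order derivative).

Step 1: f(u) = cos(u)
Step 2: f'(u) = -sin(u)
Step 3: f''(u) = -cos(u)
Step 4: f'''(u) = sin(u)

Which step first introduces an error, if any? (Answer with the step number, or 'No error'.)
No error

All steps in this derivation are correct.
The final answer f'''(u) = sin(u) is valid.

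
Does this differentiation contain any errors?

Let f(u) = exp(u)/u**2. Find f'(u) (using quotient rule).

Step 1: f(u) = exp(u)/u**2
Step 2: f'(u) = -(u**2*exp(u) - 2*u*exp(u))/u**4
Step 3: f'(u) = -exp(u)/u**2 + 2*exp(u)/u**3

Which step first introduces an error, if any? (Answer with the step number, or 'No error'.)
Step 2

Step 2 is incorrect due to a sign flip.
The step shows: -(u**2*exp(u) - 2*u*exp(u))/u**4
The correct value should be: (u**2*exp(u) - 2*u*exp(u))/u**4

Explanation: The sign of the whole expression was flipped: the term (u**2*exp(u) - 2*u*exp(u))/u**4 was incorrectly written as -(u**2*exp(u) - 2*u*exp(u))/u**4
The later steps are derived from this incorrect expression, so the error originates in Step 2.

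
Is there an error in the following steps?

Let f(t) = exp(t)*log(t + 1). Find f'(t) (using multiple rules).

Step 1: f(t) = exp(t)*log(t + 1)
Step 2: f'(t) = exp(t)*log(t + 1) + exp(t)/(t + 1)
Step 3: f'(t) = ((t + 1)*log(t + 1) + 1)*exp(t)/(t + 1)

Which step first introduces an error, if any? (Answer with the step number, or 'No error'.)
No error

All steps in this derivation are correct.
The final answer f'(t) = ((t + 1)*log(t + 1) + 1)*exp(t)/(t + 1) is valid.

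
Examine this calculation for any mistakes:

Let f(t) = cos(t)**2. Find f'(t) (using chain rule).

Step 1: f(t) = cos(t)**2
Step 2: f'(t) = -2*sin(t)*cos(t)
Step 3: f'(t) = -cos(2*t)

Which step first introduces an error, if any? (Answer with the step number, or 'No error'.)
Step 3

Step 3 is incorrect due to a wrong trig function.
The step shows: -cos(2*t)
The correct value should be: -sin(2*t)

Explanation: sin(2*t) was incorrectly written as cos(2*t): the term -sin(2*t) was incorrectly written as -cos(2*t)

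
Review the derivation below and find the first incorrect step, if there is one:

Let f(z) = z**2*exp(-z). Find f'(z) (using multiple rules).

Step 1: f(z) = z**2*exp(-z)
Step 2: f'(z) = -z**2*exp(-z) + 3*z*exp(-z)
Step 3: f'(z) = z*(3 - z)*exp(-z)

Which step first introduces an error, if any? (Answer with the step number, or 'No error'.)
Step 2

Step 2 is incorrect due to a wrong coefficient.
The step shows: -z**2*exp(-z) + 3*z*exp(-z)
The correct value should be: -z**2*exp(-z) + 2*z*exp(-z)

Explanation: The coefficient 2 was incorrectly written as 3: the term 2*z*exp(-z) was incorrectly written as 3*z*exp(-z)
The later steps are derived from this incorrect expression, so the error originates in Step 2.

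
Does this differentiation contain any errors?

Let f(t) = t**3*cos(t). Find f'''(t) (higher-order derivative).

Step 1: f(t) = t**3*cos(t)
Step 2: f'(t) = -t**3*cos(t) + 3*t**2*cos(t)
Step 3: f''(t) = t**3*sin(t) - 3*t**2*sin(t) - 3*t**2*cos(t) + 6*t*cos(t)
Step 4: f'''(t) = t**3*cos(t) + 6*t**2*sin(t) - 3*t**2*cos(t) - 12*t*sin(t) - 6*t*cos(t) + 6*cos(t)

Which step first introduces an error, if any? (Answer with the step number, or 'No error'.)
Step 2

Step 2 is incorrect due to a wrong trig function.
The step shows: -t**3*cos(t) + 3*t**2*cos(t)
The correct value should be: -t**3*sin(t) + 3*t**2*cos(t)

Explanation: sin(t) was incorrectly written as cos(t): the term -t**3*sin(t) was incorrectly written as -t**3*cos(t)
The later steps are derived from this incorrect expression, so the error originates in Step 2.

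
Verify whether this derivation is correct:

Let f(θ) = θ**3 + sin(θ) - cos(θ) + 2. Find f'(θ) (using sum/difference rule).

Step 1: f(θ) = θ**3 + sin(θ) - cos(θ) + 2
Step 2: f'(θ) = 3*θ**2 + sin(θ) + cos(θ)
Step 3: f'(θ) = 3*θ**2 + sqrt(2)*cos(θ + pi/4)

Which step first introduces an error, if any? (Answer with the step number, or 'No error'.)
Step 3

Step 3 is incorrect due to a wrong trig function.
The step shows: 3*θ**2 + sqrt(2)*cos(θ + pi/4)
The correct value should be: 3*θ**2 + sqrt(2)*sin(θ + pi/4)

Explanation: sin(θ + pi/4) was incorrectly written as cos(θ + pi/4): the term sqrt(2)*sin(θ + pi/4) was incorrectly written as sqrt(2)*cos(θ + pi/4)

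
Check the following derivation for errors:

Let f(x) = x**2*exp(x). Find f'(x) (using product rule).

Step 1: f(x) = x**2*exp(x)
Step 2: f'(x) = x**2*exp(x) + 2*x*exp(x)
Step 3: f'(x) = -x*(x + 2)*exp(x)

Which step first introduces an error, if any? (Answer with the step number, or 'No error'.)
Step 3

Step 3 is incorrect due to a sign flip.
The step shows: -x*(x + 2)*exp(x)
The correct value should be: x*(x + 2)*exp(x)

Explanation: The sign of the whole expression was flipped: the term x*(x + 2)*exp(x) was incorrectly written as -x*(x + 2)*exp(x)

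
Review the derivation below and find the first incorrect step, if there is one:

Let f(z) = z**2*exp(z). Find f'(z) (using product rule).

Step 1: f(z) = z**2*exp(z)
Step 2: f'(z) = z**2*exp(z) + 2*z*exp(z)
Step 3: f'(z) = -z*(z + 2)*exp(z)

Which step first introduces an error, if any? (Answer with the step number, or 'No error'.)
Step 3

Step 3 is incorrect due to a sign flip.
The step shows: -z*(z + 2)*exp(z)
The correct value should be: z*(z + 2)*exp(z)

Explanation: The sign of the whole expression was flipped: the term z*(z + 2)*exp(z) was incorrectly written as -z*(z + 2)*exp(z)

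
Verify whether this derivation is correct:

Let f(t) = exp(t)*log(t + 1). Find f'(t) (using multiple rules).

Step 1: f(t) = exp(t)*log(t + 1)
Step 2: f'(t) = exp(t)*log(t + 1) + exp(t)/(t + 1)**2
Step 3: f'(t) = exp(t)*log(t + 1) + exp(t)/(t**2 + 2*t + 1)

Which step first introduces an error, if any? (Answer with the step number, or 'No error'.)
Step 2

Step 2 is incorrect due to a wrong exponent.
The step shows: exp(t)*log(t + 1) + exp(t)/(t + 1)**2
The correct value should be: exp(t)*log(t + 1) + exp(t)/(t + 1)

Explanation: The exponent -1 on t + 1 was incorrectly written as -2: the term exp(t)/(t + 1) was incorrectly written as exp(t)/(t + 1)**2
The later steps are derived from this incorrect expression, so the error originates in Step 2.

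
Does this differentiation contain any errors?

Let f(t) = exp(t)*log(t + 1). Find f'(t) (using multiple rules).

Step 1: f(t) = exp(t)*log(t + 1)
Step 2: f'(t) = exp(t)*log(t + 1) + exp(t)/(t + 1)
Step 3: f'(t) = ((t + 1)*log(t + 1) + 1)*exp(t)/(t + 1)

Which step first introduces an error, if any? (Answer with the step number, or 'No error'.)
No error

All steps in this derivation are correct.
The final answer f'(t) = ((t + 1)*log(t + 1) + 1)*exp(t)/(t + 1) is valid.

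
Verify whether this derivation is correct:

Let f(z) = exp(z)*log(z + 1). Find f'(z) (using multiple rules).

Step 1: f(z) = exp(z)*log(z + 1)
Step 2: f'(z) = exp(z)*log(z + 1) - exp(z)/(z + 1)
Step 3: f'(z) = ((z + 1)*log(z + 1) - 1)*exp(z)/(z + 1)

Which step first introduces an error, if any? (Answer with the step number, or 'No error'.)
Step 2

Step 2 is incorrect due to a sign flip.
The step shows: exp(z)*log(z + 1) - exp(z)/(z + 1)
The correct value should be: exp(z)*log(z + 1) + exp(z)/(z + 1)

Explanation: The sign of one term was flipped: the term exp(z)/(z + 1) was incorrectly written as -exp(z)/(z + 1)
The later steps are derived from this incorrect expression, so the error originates in Step 2.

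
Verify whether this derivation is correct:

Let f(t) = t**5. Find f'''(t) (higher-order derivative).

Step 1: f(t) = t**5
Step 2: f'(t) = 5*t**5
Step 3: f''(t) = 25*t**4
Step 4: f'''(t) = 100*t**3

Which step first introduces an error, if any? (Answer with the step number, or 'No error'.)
Step 2

Step 2 is incorrect due to a wrong exponent.
The step shows: 5*t**5
The correct value should be: 5*t**4

Explanation: The exponent 4 on t was incorrectly written as 5: the term 5*t**4 was incorrectly written as 5*t**5
The later steps are derived from this incorrect expression, so the error originates in Step 2.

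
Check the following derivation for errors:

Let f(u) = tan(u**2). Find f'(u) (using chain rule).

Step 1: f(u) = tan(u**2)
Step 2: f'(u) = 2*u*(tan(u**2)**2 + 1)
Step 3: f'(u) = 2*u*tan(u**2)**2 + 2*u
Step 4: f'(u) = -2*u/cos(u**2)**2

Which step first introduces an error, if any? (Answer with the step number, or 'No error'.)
Step 4

Step 4 is incorrect due to a sign flip.
The step shows: -2*u/cos(u**2)**2
The correct value should be: 2*u/cos(u**2)**2

Explanation: The sign of the whole expression was flipped: the term 2*u/cos(u**2)**2 was incorrectly written as -2*u/cos(u**2)**2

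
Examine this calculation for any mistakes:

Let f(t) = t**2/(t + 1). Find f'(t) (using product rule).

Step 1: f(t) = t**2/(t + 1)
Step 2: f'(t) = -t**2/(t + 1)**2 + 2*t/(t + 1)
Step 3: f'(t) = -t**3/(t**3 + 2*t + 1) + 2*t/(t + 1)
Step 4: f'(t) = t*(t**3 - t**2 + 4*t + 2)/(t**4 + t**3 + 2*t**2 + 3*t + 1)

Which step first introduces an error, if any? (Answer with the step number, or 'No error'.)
Step 3

Step 3 is incorrect due to a wrong exponent.
The step shows: -t**3/(t**3 + 2*t + 1) + 2*t/(t + 1)
The correct value should be: -t**2/(t**2 + 2*t + 1) + 2*t/(t + 1)

Explanation: The exponent 2 on t was incorrectly written as 3: the term -t**2/(t**2 + 2*t + 1) was incorrectly written as -t**3/(t**3 + 2*t + 1)
The later steps are derived from this incorrect expression, so the error originates in Step 3.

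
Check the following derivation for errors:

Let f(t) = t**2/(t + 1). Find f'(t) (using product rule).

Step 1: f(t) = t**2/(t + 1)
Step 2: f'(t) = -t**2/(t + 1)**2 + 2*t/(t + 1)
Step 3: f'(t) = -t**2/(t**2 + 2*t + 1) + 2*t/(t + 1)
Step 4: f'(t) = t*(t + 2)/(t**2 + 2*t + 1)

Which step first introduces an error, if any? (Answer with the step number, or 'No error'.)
No error

All steps in this derivation are correct.
The final answer f'(t) = t*(t + 2)/(t**2 + 2*t + 1) is valid.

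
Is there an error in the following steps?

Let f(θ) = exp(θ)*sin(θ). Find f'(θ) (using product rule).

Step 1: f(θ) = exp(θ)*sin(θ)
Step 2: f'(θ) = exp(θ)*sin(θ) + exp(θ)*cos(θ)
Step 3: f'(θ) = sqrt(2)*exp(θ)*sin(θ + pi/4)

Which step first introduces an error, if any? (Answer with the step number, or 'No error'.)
No error

All steps in this derivation are correct.
The final answer f'(θ) = sqrt(2)*exp(θ)*sin(θ + pi/4) is valid.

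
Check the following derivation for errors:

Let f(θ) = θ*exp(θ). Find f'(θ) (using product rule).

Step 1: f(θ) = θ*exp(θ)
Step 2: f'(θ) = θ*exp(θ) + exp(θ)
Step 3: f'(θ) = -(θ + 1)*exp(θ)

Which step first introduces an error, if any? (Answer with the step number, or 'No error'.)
Step 3

Step 3 is incorrect due to a sign flip.
The step shows: -(θ + 1)*exp(θ)
The correct value should be: (θ + 1)*exp(θ)

Explanation: The sign of the whole expression was flipped: the term (θ + 1)*exp(θ) was incorrectly written as -(θ + 1)*exp(θ)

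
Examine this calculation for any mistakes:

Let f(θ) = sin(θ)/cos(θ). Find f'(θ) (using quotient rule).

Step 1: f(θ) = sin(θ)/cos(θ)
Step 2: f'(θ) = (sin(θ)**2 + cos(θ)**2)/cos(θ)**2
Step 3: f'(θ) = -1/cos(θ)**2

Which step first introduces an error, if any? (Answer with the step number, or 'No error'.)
Step 3

Step 3 is incorrect due to a sign flip.
The step shows: -1/cos(θ)**2
The correct value should be: cos(θ)**(-2)

Explanation: The sign of the whole expression was flipped: the term cos(θ)**(-2) was incorrectly written as -1/cos(θ)**2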